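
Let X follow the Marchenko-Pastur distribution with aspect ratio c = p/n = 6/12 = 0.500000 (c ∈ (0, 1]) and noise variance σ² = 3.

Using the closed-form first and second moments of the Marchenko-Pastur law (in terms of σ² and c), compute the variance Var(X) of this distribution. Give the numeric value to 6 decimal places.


Recall the MP moments m_1 = E[X] = σ² and m_2 = E[X²] = σ⁴ (1 + c).
m_1 = E[X] = σ² = 3, so m_1² = 9.
m_2 = E[X²] = σ⁴ (1 + c) = 9 · (1 + 0.500000) = 9 · 1.500000 = 13.500000.
(Note m_2 − m_1² simplifies to c · σ⁴ = 0.500000 · 9.)

Var(X) = m_2 − m_1² = 13.500000 − 9 = 4.500000.


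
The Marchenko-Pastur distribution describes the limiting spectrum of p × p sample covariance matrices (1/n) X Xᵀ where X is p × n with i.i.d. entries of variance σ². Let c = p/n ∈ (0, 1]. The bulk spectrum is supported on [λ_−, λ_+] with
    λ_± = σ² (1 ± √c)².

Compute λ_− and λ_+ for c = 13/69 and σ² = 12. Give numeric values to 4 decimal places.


c = 13/69 = 0.188406; √c = 0.434057.
λ_− = σ² (1 − √c)² = 12 · (1 − 0.434057)² = 12 · (0.565943)² = 3.843493.
λ_+ = σ² (1 + √c)² = 12 · (1 + 0.434057)² = 12 · (1.434057)² = 24.678246.

Rounded to 4 decimal places: λ_− ≈ 3.8435, λ_+ ≈ 24.6782.


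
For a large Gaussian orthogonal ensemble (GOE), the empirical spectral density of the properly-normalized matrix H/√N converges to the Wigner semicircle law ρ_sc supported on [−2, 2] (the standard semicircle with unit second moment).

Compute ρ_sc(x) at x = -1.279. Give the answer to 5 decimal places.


ρ_sc(x) = (1/(2π)) √(4 − x²). With x = -1.279:
  4 − x² = 4 − (-1.279)² = 4 − 1.635841 = 2.364159.
  √(4 − x²) = 1.537582.
  1/(2π) = 0.159155.
  ρ_sc(-1.279) = 0.159155 · 1.537582 = 0.244714.

Rounded to 5 decimal places: ρ_sc(-1.279) ≈ 0.24471.


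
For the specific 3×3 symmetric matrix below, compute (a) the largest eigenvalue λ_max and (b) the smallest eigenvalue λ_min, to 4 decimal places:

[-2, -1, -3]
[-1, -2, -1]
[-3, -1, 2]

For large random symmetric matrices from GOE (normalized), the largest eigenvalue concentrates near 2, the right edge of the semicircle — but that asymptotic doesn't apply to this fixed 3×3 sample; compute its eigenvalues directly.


Since M is real symmetric, all three eigenvalues are real; they are the roots of det(λI − M) = λ³ − (tr M) λ² + s λ − det M, where s is the sum of the principal 2×2 minors.
tr M = -2 + (-2) + 2 = -2.
s = ((-2)·(-2) − (-1)²) + ((-2)·2 − (-3)²) + ((-2)·2 − (-1)²) = 3 + (-13) + (-5) = -15.
det M (expand along row 1) = (-2)·(-5) − (-1)·(-5) + (-3)·(-5) = 20.
Characteristic polynomial: λ³ + 2λ² − 15λ − 20 = 0.
Substitute λ = y + (tr M)/3 = y − 0.666667 to remove the quadratic term: y³ + p·y + q = 0 with p = s − (tr M)²/3 = -16.333333 and q = −2(tr M)³/27 + (tr M)·s/3 − det M = -9.407407.
Three real roots ⇒ use the trigonometric (Viète) form: r = 2√(−p/3) = 4.666667, φ = arccos(3q/(p·r)) = arccos(0.370262) = 1.191505 rad.
y_k = r·cos(φ/3 − 2πk/3) for k = 0, 1, 2 gives y = 4.303413, -0.588438, -3.714975.
λ_k = y_k − 0.666667 gives λ = 3.6367, -1.2551, -4.3816 (check: the sum is -2.0000 = tr M).

Hence λ_max = 3.6367 and λ_min = -4.3816.


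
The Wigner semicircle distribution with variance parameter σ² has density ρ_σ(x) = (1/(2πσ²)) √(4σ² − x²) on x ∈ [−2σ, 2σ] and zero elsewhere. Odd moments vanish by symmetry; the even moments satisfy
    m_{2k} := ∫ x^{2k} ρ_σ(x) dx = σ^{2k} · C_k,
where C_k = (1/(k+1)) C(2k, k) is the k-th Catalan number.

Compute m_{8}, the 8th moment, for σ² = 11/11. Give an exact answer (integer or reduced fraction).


By the scaled semicircle moment identity, m_{2k} = σ^{2k} · C_k with k = 4.
C_4 = (1/(k+1)) · C(2k, k) = (1/5) · C(8, 4) = (1/5) · 70 = 14.
σ^{2k} = (σ²)^k = (11/11)^4 = 1.

Therefore m_{8} = σ^{8} · C_4 = 1 · 14 = 14.


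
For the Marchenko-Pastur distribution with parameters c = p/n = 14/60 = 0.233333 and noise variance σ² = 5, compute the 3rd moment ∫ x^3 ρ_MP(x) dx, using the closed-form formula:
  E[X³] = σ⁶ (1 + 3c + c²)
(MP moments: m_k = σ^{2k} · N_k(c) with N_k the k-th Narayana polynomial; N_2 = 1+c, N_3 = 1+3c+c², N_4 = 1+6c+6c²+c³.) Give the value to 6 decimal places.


E[X³] = σ⁶ (1 + 3c + c²) (third MP moment). With σ² = 5 (so σ⁶ = 125) and c = 14/60 = 0.233333: E[X³] = 125 · (1 + 3·0.233333 + (0.233333)²) = 125 · 1.754444.

So E[X^3] = 219.305556.


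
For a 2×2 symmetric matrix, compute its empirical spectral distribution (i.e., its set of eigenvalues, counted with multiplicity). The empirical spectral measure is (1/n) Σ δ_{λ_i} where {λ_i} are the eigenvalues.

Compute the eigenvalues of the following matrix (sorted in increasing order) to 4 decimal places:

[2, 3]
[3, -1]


Since M is real symmetric, both eigenvalues are real; they are the roots of det(λI − M) = λ² − (tr M) λ + det M.
tr M = 2 + (-1) = 1.
det M = 2·(-1) − 3² = -2 − 9 = -11.
Characteristic polynomial: λ² − λ − 11 = 0.
Discriminant Δ = (tr M)² − 4·det M = 1 − (-44) = 45; √Δ = 6.708204.
λ = (tr M ± √Δ)/2 = (1 ± 6.708204)/2, giving (tr M − √Δ)/2 = -2.8541 and (tr M + √Δ)/2 = 3.8541.

Eigenvalues sorted in increasing order: [-2.8541, 3.8541].


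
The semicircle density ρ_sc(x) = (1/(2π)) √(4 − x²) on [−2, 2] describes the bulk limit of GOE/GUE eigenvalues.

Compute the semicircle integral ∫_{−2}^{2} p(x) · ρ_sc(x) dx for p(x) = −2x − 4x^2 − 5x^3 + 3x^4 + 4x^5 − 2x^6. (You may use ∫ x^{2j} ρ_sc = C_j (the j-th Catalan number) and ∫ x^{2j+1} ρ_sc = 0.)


Write p(x) = Σ a_i x^i, split into monomials and integrate each against ρ_sc separately.
Using ∫ x^{2j} ρ_sc = C_j = (1/(j+1)) C(2j, j) (Catalan numbers) and ∫ x^{2j+1} ρ_sc = 0 (odd monomials vanish by symmetry):
  i = 1 (odd): ∫ x^1 ρ_sc = 0 (vanishes)
  i = 2 (even): a_2 · C_{1} = -4 · 1 = -4
  i = 3 (odd): ∫ x^3 ρ_sc = 0 (vanishes)
  i = 4 (even): a_4 · C_{2} = 3 · 2 = 6
  i = 5 (odd): ∫ x^5 ρ_sc = 0 (vanishes)
  i = 6 (even): a_6 · C_{3} = -2 · 5 = -10

Summing the contributions: ∫_{−2}^{2} p(x) ρ_sc(x) dx = (-4) + 6 + (-10) = -8.


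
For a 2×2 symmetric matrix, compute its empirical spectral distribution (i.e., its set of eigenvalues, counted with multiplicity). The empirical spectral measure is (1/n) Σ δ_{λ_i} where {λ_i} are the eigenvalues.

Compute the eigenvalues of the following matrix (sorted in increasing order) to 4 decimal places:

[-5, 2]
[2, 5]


Since M is real symmetric, both eigenvalues are real; they are the roots of det(λI − M) = λ² − (tr M) λ + det M.
tr M = -5 + 5 = 0.
det M = (-5)·5 − 2² = -25 − 4 = -29.
Characteristic polynomial: λ² − 29 = 0.
Discriminant Δ = (tr M)² − 4·det M = 0 − (-116) = 116; √Δ = 10.770330.
λ = (tr M ± √Δ)/2 = (0 ± 10.770330)/2, giving (tr M − √Δ)/2 = -5.3852 and (tr M + √Δ)/2 = 5.3852.

Eigenvalues sorted in increasing order: [-5.3852, 5.3852].


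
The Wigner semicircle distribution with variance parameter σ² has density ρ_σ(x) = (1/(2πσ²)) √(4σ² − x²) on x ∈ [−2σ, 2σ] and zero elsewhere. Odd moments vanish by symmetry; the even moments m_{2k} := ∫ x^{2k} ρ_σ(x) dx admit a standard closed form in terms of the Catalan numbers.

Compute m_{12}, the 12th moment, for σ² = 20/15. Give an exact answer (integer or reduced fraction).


By the scaled semicircle moment identity, m_{2k} = σ^{2k} · C_k with k = 6.
C_6 = (1/(k+1)) · C(2k, k) = (1/7) · C(12, 6) = (1/7) · 924 = 132.
σ^{2k} = (σ²)^k = (20/15)^6 = 4096/729.

Therefore m_{12} = σ^{12} · C_6 = (4096/729) · 132 = 180224/243.


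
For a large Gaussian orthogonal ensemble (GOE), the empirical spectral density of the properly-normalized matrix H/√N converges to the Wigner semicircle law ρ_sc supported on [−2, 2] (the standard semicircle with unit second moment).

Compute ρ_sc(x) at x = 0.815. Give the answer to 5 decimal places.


ρ_sc(x) = (1/(2π)) √(4 − x²). With x = 0.815:
  4 − x² = 4 − (0.815)² = 4 − 0.664225 = 3.335775.
  √(4 − x²) = 1.826410.
  1/(2π) = 0.159155.
  ρ_sc(0.815) = 0.159155 · 1.826410 = 0.290682.

Rounded to 5 decimal places: ρ_sc(0.815) ≈ 0.29068.


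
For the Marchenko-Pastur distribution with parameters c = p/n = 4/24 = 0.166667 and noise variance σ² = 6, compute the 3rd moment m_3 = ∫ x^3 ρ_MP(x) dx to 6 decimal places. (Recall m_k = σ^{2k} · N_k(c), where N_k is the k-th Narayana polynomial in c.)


E[X³] = σ⁶ (1 + 3c + c²) (third MP moment). With σ² = 6 (so σ⁶ = 216) and c = 4/24 = 0.166667: E[X³] = 216 · (1 + 3·0.166667 + (0.166667)²) = 216 · 1.527778.

So E[X^3] = 330.000000.


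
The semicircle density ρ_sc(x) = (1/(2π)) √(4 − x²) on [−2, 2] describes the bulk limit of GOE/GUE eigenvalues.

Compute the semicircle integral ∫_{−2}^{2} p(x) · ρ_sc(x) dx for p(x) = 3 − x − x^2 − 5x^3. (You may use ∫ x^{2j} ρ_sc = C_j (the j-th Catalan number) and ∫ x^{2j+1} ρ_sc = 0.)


Write p(x) = Σ a_i x^i, split into monomials and integrate each against ρ_sc separately.
Using ∫ x^{2j} ρ_sc = C_j = (1/(j+1)) C(2j, j) (Catalan numbers) and ∫ x^{2j+1} ρ_sc = 0 (odd monomials vanish by symmetry):
  i = 0 (even): a_0 · C_{0} = 3 · 1 = 3
  i = 1 (odd): ∫ x^1 ρ_sc = 0 (vanishes)
  i = 2 (even): a_2 · C_{1} = -1 · 1 = -1
  i = 3 (odd): ∫ x^3 ρ_sc = 0 (vanishes)

Summing the contributions: ∫_{−2}^{2} p(x) ρ_sc(x) dx = 3 + (-1) = 2.


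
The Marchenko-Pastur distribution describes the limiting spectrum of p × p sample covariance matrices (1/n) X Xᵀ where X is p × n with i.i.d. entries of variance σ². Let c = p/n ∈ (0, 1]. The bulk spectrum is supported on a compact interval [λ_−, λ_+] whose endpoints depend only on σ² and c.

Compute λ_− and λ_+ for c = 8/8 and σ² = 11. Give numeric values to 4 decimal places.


c = 8/8 = 1.000000; √c = 1.000000.
λ_− = σ² (1 − √c)² = 11 · (1 − 1.000000)² = 11 · (0.000000)² = 0.000000.
λ_+ = σ² (1 + √c)² = 11 · (1 + 1.000000)² = 11 · (2.000000)² = 44.000000.

Rounded to 4 decimal places: λ_− ≈ 0.0000, λ_+ ≈ 44.0000.


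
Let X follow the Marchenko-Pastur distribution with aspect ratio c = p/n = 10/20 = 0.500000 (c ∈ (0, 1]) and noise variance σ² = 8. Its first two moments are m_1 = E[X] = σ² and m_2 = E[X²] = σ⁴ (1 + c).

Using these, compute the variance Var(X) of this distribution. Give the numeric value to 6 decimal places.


m_1 = E[X] = σ² = 8, so m_1² = 64.
m_2 = E[X²] = σ⁴ (1 + c) = 64 · (1 + 0.500000) = 64 · 1.500000 = 96.000000.
(Note m_2 − m_1² simplifies to c · σ⁴ = 0.500000 · 64.)

Var(X) = m_2 − m_1² = 96.000000 − 64 = 32.000000.


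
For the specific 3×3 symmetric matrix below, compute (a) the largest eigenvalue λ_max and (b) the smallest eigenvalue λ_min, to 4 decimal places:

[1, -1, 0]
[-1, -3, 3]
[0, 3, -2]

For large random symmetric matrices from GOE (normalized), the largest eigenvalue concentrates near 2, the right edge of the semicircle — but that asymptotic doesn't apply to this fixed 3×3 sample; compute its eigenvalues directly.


Since M is real symmetric, all three eigenvalues are real; they are the roots of det(λI − M) = λ³ − (tr M) λ² + s λ − det M, where s is the sum of the principal 2×2 minors.
tr M = 1 + (-3) + (-2) = -4.
s = (1·(-3) − (-1)²) + (1·(-2) − 0²) + ((-3)·(-2) − 3²) = -4 + (-2) + (-3) = -9.
det M (expand along row 1) = 1·(-3) − (-1)·2 + 0·(-3) = -1.
Characteristic polynomial: λ³ + 4λ² − 9λ + 1 = 0.
Substitute λ = y + (tr M)/3 = y − 1.333333 to remove the quadratic term: y³ + p·y + q = 0 with p = s − (tr M)²/3 = -14.333333 and q = −2(tr M)³/27 + (tr M)·s/3 − det M = 17.740741.
Three real roots ⇒ use the trigonometric (Viète) form: r = 2√(−p/3) = 4.371626, φ = arccos(3q/(p·r)) = arccos(-0.849382) = 2.585609 rad.
y_k = r·cos(φ/3 − 2πk/3) for k = 0, 1, 2 gives y = 2.846013, 1.450752, -4.296765.
λ_k = y_k − 1.333333 gives λ = 1.5127, 0.1174, -5.6301 (check: the sum is -4.0000 = tr M).

Hence λ_max = 1.5127 and λ_min = -5.6301.


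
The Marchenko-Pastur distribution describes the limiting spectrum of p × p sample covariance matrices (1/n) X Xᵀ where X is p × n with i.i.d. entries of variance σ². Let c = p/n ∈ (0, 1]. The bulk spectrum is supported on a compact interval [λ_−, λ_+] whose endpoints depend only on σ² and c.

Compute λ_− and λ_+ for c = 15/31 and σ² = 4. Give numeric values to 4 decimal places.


c = 15/31 = 0.483871; √c = 0.695608.
λ_− = σ² (1 − √c)² = 4 · (1 − 0.695608)² = 4 · (0.304392)² = 0.370617.
λ_+ = σ² (1 + √c)² = 4 · (1 + 0.695608)² = 4 · (1.695608)² = 11.500351.

Rounded to 4 decimal places: λ_− ≈ 0.3706, λ_+ ≈ 11.5004.


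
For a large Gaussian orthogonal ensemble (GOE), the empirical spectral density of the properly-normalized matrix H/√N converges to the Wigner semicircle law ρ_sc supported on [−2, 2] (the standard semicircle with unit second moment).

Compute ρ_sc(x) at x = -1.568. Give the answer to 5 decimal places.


ρ_sc(x) = (1/(2π)) √(4 − x²). With x = -1.568:
  4 − x² = 4 − (-1.568)² = 4 − 2.458624 = 1.541376.
  √(4 − x²) = 1.241522.
  1/(2π) = 0.159155.
  ρ_sc(-1.568) = 0.159155 · 1.241522 = 0.197594.

Rounded to 5 decimal places: ρ_sc(-1.568) ≈ 0.19759.


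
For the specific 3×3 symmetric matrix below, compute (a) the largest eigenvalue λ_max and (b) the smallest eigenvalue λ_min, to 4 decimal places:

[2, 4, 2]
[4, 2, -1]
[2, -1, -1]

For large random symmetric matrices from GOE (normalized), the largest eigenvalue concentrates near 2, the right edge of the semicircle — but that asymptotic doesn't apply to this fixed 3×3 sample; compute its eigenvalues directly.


Since M is real symmetric, all three eigenvalues are real; they are the roots of det(λI − M) = λ³ − (tr M) λ² + s λ − det M, where s is the sum of the principal 2×2 minors.
tr M = 2 + 2 + (-1) = 3.
s = (2·2 − 4²) + (2·(-1) − 2²) + (2·(-1) − (-1)²) = -12 + (-6) + (-3) = -21.
det M (expand along row 1) = 2·(-3) − 4·(-2) + 2·(-8) = -14.
Characteristic polynomial: λ³ − 3λ² − 21λ + 14 = 0.
Substitute λ = y + (tr M)/3 = y + 1.000000 to remove the quadratic term: y³ + p·y + q = 0 with p = s − (tr M)²/3 = -24.000000 and q = −2(tr M)³/27 + (tr M)·s/3 − det M = -9.000000.
Three real roots ⇒ use the trigonometric (Viète) form: r = 2√(−p/3) = 5.656854, φ = arccos(3q/(p·r)) = arccos(0.198874) = 1.370588 rad.
y_k = r·cos(φ/3 − 2πk/3) for k = 0, 1, 2 gives y = 5.076693, -0.377237, -4.699456.
λ_k = y_k + 1.000000 gives λ = 6.0767, 0.6228, -3.6995 (check: the sum is 3.0000 = tr M).

Hence λ_max = 6.0767 and λ_min = -3.6995.


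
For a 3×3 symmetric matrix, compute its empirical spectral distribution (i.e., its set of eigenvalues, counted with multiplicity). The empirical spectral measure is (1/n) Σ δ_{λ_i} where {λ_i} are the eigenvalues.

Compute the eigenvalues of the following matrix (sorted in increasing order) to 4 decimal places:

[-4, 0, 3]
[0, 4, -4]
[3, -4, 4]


Since M is real symmetric, all three eigenvalues are real; they are the roots of det(λI − M) = λ³ − (tr M) λ² + s λ − det M, where s is the sum of the principal 2×2 minors.
tr M = -4 + 4 + 4 = 4.
s = ((-4)·4 − 0²) + ((-4)·4 − 3²) + (4·4 − (-4)²) = -16 + (-25) + 0 = -41.
det M (expand along row 1) = (-4)·0 − 0·12 + 3·(-12) = -36.
Characteristic polynomial: λ³ − 4λ² − 41λ + 36 = 0.
Substitute λ = y + (tr M)/3 = y + 1.333333 to remove the quadratic term: y³ + p·y + q = 0 with p = s − (tr M)²/3 = -46.333333 and q = −2(tr M)³/27 + (tr M)·s/3 − det M = -23.407407.
Three real roots ⇒ use the trigonometric (Viète) form: r = 2√(−p/3) = 7.859884, φ = arccos(3q/(p·r)) = arccos(0.192826) = 1.376755 rad.
y_k = r·cos(φ/3 − 2πk/3) for k = 0, 1, 2 gives y = 7.046639, -0.508026, -6.538613.
λ_k = y_k + 1.333333 gives λ = 8.3800, 0.8253, -5.2053 (check: the sum is 4.0000 = tr M).

Eigenvalues sorted in increasing order: [-5.2053, 0.8253, 8.3800].


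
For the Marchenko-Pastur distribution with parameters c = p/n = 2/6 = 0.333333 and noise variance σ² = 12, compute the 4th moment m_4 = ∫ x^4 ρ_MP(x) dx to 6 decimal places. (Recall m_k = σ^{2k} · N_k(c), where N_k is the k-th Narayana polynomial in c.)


E[X⁴] = σ⁸ (1 + 6c + 6c² + c³) (fourth MP moment). With σ² = 12 (so σ⁸ = 20736) and c = 2/6 = 0.333333: E[X⁴] = 20736 · (1 + 6·0.333333 + 6·(0.333333)² + (0.333333)³) = 20736 · 3.703704.

So E[X^4] = 76800.000000.


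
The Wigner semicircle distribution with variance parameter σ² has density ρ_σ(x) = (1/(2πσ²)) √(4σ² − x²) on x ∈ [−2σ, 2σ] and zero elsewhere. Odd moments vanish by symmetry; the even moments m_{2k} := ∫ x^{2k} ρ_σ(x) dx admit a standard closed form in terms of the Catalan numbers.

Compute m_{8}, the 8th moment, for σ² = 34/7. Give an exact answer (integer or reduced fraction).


By the scaled semicircle moment identity, m_{2k} = σ^{2k} · C_k with k = 4.
C_4 = (1/(k+1)) · C(2k, k) = (1/5) · C(8, 4) = (1/5) · 70 = 14.
σ^{2k} = (σ²)^k = (34/7)^4 = 1336336/2401.

Therefore m_{8} = σ^{8} · C_4 = (1336336/2401) · 14 = 2672672/343.


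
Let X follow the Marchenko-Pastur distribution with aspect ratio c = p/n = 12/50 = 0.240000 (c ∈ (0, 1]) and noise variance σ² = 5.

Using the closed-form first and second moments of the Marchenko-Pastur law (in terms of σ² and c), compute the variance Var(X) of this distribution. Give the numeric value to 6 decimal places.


Recall the MP moments m_1 = E[X] = σ² and m_2 = E[X²] = σ⁴ (1 + c).
m_1 = E[X] = σ² = 5, so m_1² = 25.
m_2 = E[X²] = σ⁴ (1 + c) = 25 · (1 + 0.240000) = 25 · 1.240000 = 31.000000.
(Note m_2 − m_1² simplifies to c · σ⁴ = 0.240000 · 25.)

Var(X) = m_2 − m_1² = 31.000000 − 25 = 6.000000.


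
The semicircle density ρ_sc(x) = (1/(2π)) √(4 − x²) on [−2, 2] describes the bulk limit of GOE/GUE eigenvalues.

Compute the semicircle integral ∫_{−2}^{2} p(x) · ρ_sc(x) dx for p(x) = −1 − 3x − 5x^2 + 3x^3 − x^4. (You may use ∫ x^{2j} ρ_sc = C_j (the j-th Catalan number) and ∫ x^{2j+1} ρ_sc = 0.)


Write p(x) = Σ a_i x^i, split into monomials and integrate each against ρ_sc separately.
Using ∫ x^{2j} ρ_sc = C_j = (1/(j+1)) C(2j, j) (Catalan numbers) and ∫ x^{2j+1} ρ_sc = 0 (odd monomials vanish by symmetry):
  i = 0 (even): a_0 · C_{0} = -1 · 1 = -1
  i = 1 (odd): ∫ x^1 ρ_sc = 0 (vanishes)
  i = 2 (even): a_2 · C_{1} = -5 · 1 = -5
  i = 3 (odd): ∫ x^3 ρ_sc = 0 (vanishes)
  i = 4 (even): a_4 · C_{2} = -1 · 2 = -2

Summing the contributions: ∫_{−2}^{2} p(x) ρ_sc(x) dx = (-1) + (-5) + (-2) = -8.


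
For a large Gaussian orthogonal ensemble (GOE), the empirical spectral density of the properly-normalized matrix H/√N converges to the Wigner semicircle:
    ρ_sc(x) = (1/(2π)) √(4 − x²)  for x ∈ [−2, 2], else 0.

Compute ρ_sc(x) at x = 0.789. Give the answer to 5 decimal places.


ρ_sc(x) = (1/(2π)) √(4 − x²). With x = 0.789:
  4 − x² = 4 − (0.789)² = 4 − 0.622521 = 3.377479.
  √(4 − x²) = 1.837792.
  1/(2π) = 0.159155.
  ρ_sc(0.789) = 0.159155 · 1.837792 = 0.292494.

Rounded to 5 decimal places: ρ_sc(0.789) ≈ 0.29249.


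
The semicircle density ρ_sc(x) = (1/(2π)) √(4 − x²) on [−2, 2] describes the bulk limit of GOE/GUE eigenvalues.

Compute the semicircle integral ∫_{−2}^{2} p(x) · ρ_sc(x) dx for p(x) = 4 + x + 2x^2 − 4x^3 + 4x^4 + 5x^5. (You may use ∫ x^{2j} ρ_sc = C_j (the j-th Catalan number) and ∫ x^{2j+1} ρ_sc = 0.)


Write p(x) = Σ a_i x^i, split into monomials and integrate each against ρ_sc separately.
Using ∫ x^{2j} ρ_sc = C_j = (1/(j+1)) C(2j, j) (Catalan numbers) and ∫ x^{2j+1} ρ_sc = 0 (odd monomials vanish by symmetry):
  i = 0 (even): a_0 · C_{0} = 4 · 1 = 4
  i = 1 (odd): ∫ x^1 ρ_sc = 0 (vanishes)
  i = 2 (even): a_2 · C_{1} = 2 · 1 = 2
  i = 3 (odd): ∫ x^3 ρ_sc = 0 (vanishes)
  i = 4 (even): a_4 · C_{2} = 4 · 2 = 8
  i = 5 (odd): ∫ x^5 ρ_sc = 0 (vanishes)

Summing the contributions: ∫_{−2}^{2} p(x) ρ_sc(x) dx = 4 + 2 + 8 = 14.


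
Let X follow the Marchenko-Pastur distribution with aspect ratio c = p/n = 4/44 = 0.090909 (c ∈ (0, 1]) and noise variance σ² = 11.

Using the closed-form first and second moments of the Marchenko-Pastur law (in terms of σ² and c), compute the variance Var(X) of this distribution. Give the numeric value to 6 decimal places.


Recall the MP moments m_1 = E[X] = σ² and m_2 = E[X²] = σ⁴ (1 + c).
m_1 = E[X] = σ² = 11, so m_1² = 121.
m_2 = E[X²] = σ⁴ (1 + c) = 121 · (1 + 0.090909) = 121 · 1.090909 = 132.000000.
(Note m_2 − m_1² simplifies to c · σ⁴ = 0.090909 · 121.)

Var(X) = m_2 − m_1² = 132.000000 − 121 = 11.000000.


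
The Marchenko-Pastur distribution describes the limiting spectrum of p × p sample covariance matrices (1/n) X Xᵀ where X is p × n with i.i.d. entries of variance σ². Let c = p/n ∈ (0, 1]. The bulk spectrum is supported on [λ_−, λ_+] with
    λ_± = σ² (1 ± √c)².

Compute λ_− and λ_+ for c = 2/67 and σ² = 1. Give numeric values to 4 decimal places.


c = 2/67 = 0.029851; √c = 0.172774.
λ_− = σ² (1 − √c)² = 1 · (1 − 0.172774)² = 1 · (0.827226)² = 0.684303.
λ_+ = σ² (1 + √c)² = 1 · (1 + 0.172774)² = 1 · (1.172774)² = 1.375398.

Rounded to 4 decimal places: λ_− ≈ 0.6843, λ_+ ≈ 1.3754.


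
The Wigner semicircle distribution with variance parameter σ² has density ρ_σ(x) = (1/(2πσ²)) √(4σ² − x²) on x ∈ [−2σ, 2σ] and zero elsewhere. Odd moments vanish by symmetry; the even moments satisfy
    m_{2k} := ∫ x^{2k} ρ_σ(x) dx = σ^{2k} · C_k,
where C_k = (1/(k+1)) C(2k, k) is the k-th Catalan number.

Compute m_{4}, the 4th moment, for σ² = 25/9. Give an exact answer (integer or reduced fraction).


By the scaled semicircle moment identity, m_{2k} = σ^{2k} · C_k with k = 2.
C_2 = (1/(k+1)) · C(2k, k) = (1/3) · C(4, 2) = (1/3) · 6 = 2.
σ^{2k} = (σ²)^k = (25/9)^2 = 625/81.

Therefore m_{4} = σ^{4} · C_2 = (625/81) · 2 = 1250/81.


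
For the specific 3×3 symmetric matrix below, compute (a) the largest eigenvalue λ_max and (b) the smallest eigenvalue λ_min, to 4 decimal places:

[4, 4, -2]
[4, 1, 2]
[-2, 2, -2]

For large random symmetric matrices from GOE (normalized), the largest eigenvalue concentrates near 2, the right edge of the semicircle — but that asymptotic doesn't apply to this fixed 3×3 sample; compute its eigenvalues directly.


Since M is real symmetric, all three eigenvalues are real; they are the roots of det(λI − M) = λ³ − (tr M) λ² + s λ − det M, where s is the sum of the principal 2×2 minors.
tr M = 4 + 1 + (-2) = 3.
s = (4·1 − 4²) + (4·(-2) − (-2)²) + (1·(-2) − 2²) = -12 + (-12) + (-6) = -30.
det M (expand along row 1) = 4·(-6) − 4·(-4) + (-2)·10 = -28.
Characteristic polynomial: λ³ − 3λ² − 30λ + 28 = 0.
Substitute λ = y + (tr M)/3 = y + 1.000000 to remove the quadratic term: y³ + p·y + q = 0 with p = s − (tr M)²/3 = -33.000000 and q = −2(tr M)³/27 + (tr M)·s/3 − det M = -4.000000.
Three real roots ⇒ use the trigonometric (Viète) form: r = 2√(−p/3) = 6.633250, φ = arccos(3q/(p·r)) = arccos(0.054820) = 1.515949 rad.
y_k = r·cos(φ/3 − 2πk/3) for k = 0, 1, 2 gives y = 5.804236, -0.121266, -5.682970.
λ_k = y_k + 1.000000 gives λ = 6.8042, 0.8787, -4.6830 (check: the sum is 3.0000 = tr M).

Hence λ_max = 6.8042 and λ_min = -4.6830.


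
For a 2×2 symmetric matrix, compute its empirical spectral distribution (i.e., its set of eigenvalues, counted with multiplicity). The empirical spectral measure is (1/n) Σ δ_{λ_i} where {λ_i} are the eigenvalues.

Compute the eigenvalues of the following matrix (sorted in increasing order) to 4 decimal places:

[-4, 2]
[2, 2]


Since M is real symmetric, both eigenvalues are real; they are the roots of det(λI − M) = λ² − (tr M) λ + det M.
tr M = -4 + 2 = -2.
det M = (-4)·2 − 2² = -8 − 4 = -12.
Characteristic polynomial: λ² + 2λ − 12 = 0.
Discriminant Δ = (tr M)² − 4·det M = 4 − (-48) = 52; √Δ = 7.211103.
λ = (tr M ± √Δ)/2 = (-2 ± 7.211103)/2, giving (tr M − √Δ)/2 = -4.6056 and (tr M + √Δ)/2 = 2.6056.

Eigenvalues sorted in increasing order: [-4.6056, 2.6056].


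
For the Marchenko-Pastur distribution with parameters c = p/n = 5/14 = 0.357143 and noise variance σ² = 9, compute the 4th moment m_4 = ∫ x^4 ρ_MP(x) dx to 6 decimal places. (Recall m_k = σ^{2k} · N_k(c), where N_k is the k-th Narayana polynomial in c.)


E[X⁴] = σ⁸ (1 + 6c + 6c² + c³) (fourth MP moment). With σ² = 9 (so σ⁸ = 6561) and c = 5/14 = 0.357143: E[X⁴] = 6561 · (1 + 6·0.357143 + 6·(0.357143)² + (0.357143)³) = 6561 · 3.953717.

So E[X^4] = 25940.338557.


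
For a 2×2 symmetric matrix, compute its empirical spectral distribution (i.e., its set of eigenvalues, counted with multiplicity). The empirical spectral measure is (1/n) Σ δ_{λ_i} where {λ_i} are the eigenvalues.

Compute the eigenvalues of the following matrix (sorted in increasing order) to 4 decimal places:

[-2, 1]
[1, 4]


Since M is real symmetric, both eigenvalues are real; they are the roots of det(λI − M) = λ² − (tr M) λ + det M.
tr M = -2 + 4 = 2.
det M = (-2)·4 − 1² = -8 − 1 = -9.
Characteristic polynomial: λ² − 2λ − 9 = 0.
Discriminant Δ = (tr M)² − 4·det M = 4 − (-36) = 40; √Δ = 6.324555.
λ = (tr M ± √Δ)/2 = (2 ± 6.324555)/2, giving (tr M − √Δ)/2 = -2.1623 and (tr M + √Δ)/2 = 4.1623.

Eigenvalues sorted in increasing order: [-2.1623, 4.1623].


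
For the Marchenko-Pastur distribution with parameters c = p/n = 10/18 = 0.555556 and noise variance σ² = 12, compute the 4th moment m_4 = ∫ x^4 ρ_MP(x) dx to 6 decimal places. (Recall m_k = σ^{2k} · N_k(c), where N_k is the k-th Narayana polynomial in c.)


E[X⁴] = σ⁸ (1 + 6c + 6c² + c³) (fourth MP moment). With σ² = 12 (so σ⁸ = 20736) and c = 10/18 = 0.555556: E[X⁴] = 20736 · (1 + 6·0.555556 + 6·(0.555556)² + (0.555556)³) = 20736 · 6.356653.

So E[X^4] = 131811.555556.


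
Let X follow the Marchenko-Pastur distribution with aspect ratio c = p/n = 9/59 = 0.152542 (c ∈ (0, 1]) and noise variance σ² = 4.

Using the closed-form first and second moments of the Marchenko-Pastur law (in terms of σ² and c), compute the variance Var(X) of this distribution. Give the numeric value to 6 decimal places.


Recall the MP moments m_1 = E[X] = σ² and m_2 = E[X²] = σ⁴ (1 + c).
m_1 = E[X] = σ² = 4, so m_1² = 16.
m_2 = E[X²] = σ⁴ (1 + c) = 16 · (1 + 0.152542) = 16 · 1.152542 = 18.440678.
(Note m_2 − m_1² simplifies to c · σ⁴ = 0.152542 · 16.)

Var(X) = m_2 − m_1² = 18.440678 − 16 = 2.440678.


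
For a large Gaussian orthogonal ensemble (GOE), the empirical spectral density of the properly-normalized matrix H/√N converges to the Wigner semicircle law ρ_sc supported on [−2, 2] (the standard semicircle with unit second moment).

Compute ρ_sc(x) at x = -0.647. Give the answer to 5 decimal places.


ρ_sc(x) = (1/(2π)) √(4 − x²). With x = -0.647:
  4 − x² = 4 − (-0.647)² = 4 − 0.418609 = 3.581391.
  √(4 − x²) = 1.892456.
  1/(2π) = 0.159155.
  ρ_sc(-0.647) = 0.159155 · 1.892456 = 0.301194.

Rounded to 5 decimal places: ρ_sc(-0.647) ≈ 0.30119.


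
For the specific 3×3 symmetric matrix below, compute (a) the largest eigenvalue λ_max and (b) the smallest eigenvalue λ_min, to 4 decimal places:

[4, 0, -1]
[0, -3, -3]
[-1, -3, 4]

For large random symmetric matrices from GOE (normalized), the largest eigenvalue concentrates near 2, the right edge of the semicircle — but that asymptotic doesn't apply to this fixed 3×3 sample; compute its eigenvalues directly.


Since M is real symmetric, all three eigenvalues are real; they are the roots of det(λI − M) = λ³ − (tr M) λ² + s λ − det M, where s is the sum of the principal 2×2 minors.
tr M = 4 + (-3) + 4 = 5.
s = (4·(-3) − 0²) + (4·4 − (-1)²) + ((-3)·4 − (-3)²) = -12 + 15 + (-21) = -18.
det M (expand along row 1) = 4·(-21) − 0·(-3) + (-1)·(-3) = -81.
Characteristic polynomial: λ³ − 5λ² − 18λ + 81 = 0.
Substitute λ = y + (tr M)/3 = y + 1.666667 to remove the quadratic term: y³ + p·y + q = 0 with p = s − (tr M)²/3 = -26.333333 and q = −2(tr M)³/27 + (tr M)·s/3 − det M = 41.740741.
Three real roots ⇒ use the trigonometric (Viète) form: r = 2√(−p/3) = 5.925463, φ = arccos(3q/(p·r)) = arccos(-0.802515) = 2.502295 rad.
y_k = r·cos(φ/3 − 2πk/3) for k = 0, 1, 2 gives y = 3.980997, 1.810433, -5.791430.
λ_k = y_k + 1.666667 gives λ = 5.6477, 3.4771, -4.1248 (check: the sum is 5.0000 = tr M).

Hence λ_max = 5.6477 and λ_min = -4.1248.


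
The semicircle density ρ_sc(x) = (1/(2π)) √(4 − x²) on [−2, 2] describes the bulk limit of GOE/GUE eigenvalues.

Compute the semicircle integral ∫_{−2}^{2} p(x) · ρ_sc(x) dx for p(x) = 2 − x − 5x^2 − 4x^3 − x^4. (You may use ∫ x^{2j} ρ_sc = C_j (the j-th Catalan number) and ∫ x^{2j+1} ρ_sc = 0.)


Write p(x) = Σ a_i x^i, split into monomials and integrate each against ρ_sc separately.
Using ∫ x^{2j} ρ_sc = C_j = (1/(j+1)) C(2j, j) (Catalan numbers) and ∫ x^{2j+1} ρ_sc = 0 (odd monomials vanish by symmetry):
  i = 0 (even): a_0 · C_{0} = 2 · 1 = 2
  i = 1 (odd): ∫ x^1 ρ_sc = 0 (vanishes)
  i = 2 (even): a_2 · C_{1} = -5 · 1 = -5
  i = 3 (odd): ∫ x^3 ρ_sc = 0 (vanishes)
  i = 4 (even): a_4 · C_{2} = -1 · 2 = -2

Summing the contributions: ∫_{−2}^{2} p(x) ρ_sc(x) dx = 2 + (-5) + (-2) = -5.


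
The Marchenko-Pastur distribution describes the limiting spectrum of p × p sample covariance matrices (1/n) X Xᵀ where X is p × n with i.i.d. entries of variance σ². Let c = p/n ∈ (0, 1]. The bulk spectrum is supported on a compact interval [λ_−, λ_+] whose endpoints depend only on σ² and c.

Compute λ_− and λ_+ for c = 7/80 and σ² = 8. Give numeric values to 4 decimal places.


c = 7/80 = 0.087500; √c = 0.295804.
λ_− = σ² (1 − √c)² = 8 · (1 − 0.295804)² = 8 · (0.704196)² = 3.967136.
λ_+ = σ² (1 + √c)² = 8 · (1 + 0.295804)² = 8 · (1.295804)² = 13.432864.

Rounded to 4 decimal places: λ_− ≈ 3.9671, λ_+ ≈ 13.4329.


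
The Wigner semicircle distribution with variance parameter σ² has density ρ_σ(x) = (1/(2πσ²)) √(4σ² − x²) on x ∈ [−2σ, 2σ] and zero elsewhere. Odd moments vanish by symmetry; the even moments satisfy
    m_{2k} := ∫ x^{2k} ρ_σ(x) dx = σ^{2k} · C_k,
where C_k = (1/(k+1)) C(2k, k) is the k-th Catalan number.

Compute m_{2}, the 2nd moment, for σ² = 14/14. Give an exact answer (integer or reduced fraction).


By the scaled semicircle moment identity, m_{2k} = σ^{2k} · C_k with k = 1.
C_1 = (1/(k+1)) · C(2k, k) = (1/2) · C(2, 1) = (1/2) · 2 = 1.
σ^{2k} = (σ²)^k = (14/14)^1 = 1.

Therefore m_{2} = σ^{2} · C_1 = 1 · 1 = 1.


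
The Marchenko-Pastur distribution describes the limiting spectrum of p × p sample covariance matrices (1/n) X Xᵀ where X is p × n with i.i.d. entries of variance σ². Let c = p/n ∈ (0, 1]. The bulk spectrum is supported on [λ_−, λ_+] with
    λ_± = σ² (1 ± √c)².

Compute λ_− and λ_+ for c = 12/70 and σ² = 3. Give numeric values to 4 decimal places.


c = 12/70 = 0.171429; √c = 0.414039.
λ_− = σ² (1 − √c)² = 3 · (1 − 0.414039)² = 3 · (0.585961)² = 1.030050.
λ_+ = σ² (1 + √c)² = 3 · (1 + 0.414039)² = 3 · (1.414039)² = 5.998522.

Rounded to 4 decimal places: λ_− ≈ 1.0300, λ_+ ≈ 5.9985.


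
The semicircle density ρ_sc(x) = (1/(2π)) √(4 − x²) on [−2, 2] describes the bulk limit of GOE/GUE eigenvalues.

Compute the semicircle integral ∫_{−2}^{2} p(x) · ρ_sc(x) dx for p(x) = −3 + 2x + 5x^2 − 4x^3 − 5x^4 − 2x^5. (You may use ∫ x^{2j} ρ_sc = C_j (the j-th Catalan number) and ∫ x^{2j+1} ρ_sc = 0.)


Write p(x) = Σ a_i x^i, split into monomials and integrate each against ρ_sc separately.
Using ∫ x^{2j} ρ_sc = C_j = (1/(j+1)) C(2j, j) (Catalan numbers) and ∫ x^{2j+1} ρ_sc = 0 (odd monomials vanish by symmetry):
  i = 0 (even): a_0 · C_{0} = -3 · 1 = -3
  i = 1 (odd): ∫ x^1 ρ_sc = 0 (vanishes)
  i = 2 (even): a_2 · C_{1} = 5 · 1 = 5
  i = 3 (odd): ∫ x^3 ρ_sc = 0 (vanishes)
  i = 4 (even): a_4 · C_{2} = -5 · 2 = -10
  i = 5 (odd): ∫ x^5 ρ_sc = 0 (vanishes)

Summing the contributions: ∫_{−2}^{2} p(x) ρ_sc(x) dx = (-3) + 5 + (-10) = -8.


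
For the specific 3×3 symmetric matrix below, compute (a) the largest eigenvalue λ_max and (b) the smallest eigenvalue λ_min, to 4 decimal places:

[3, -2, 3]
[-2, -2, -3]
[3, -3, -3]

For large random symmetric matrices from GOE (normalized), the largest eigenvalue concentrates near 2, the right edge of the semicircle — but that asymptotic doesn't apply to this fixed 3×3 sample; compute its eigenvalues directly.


Since M is real symmetric, all three eigenvalues are real; they are the roots of det(λI − M) = λ³ − (tr M) λ² + s λ − det M, where s is the sum of the principal 2×2 minors.
tr M = 3 + (-2) + (-3) = -2.
s = (3·(-2) − (-2)²) + (3·(-3) − 3²) + ((-2)·(-3) − (-3)²) = -10 + (-18) + (-3) = -31.
det M (expand along row 1) = 3·(-3) − (-2)·15 + 3·12 = 57.
Characteristic polynomial: λ³ + 2λ² − 31λ − 57 = 0.
Substitute λ = y + (tr M)/3 = y − 0.666667 to remove the quadratic term: y³ + p·y + q = 0 with p = s − (tr M)²/3 = -32.333333 and q = −2(tr M)³/27 + (tr M)·s/3 − det M = -35.740741.
Three real roots ⇒ use the trigonometric (Viète) form: r = 2√(−p/3) = 6.565905, φ = arccos(3q/(p·r)) = arccos(0.505056) = 1.041349 rad.
y_k = r·cos(φ/3 − 2πk/3) for k = 0, 1, 2 gives y = 6.174299, -1.152761, -5.021538.
λ_k = y_k − 0.666667 gives λ = 5.5076, -1.8194, -5.6882 (check: the sum is -2.0000 = tr M).

Hence λ_max = 5.5076 and λ_min = -5.6882.


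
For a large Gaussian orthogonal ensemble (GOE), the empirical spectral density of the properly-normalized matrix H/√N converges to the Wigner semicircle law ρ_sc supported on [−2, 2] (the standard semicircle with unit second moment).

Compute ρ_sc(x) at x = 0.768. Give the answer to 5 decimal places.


ρ_sc(x) = (1/(2π)) √(4 − x²). With x = 0.768:
  4 − x² = 4 − (0.768)² = 4 − 0.589824 = 3.410176.
  √(4 − x²) = 1.846666.
  1/(2π) = 0.159155.
  ρ_sc(0.768) = 0.159155 · 1.846666 = 0.293906.

Rounded to 5 decimal places: ρ_sc(0.768) ≈ 0.29391.


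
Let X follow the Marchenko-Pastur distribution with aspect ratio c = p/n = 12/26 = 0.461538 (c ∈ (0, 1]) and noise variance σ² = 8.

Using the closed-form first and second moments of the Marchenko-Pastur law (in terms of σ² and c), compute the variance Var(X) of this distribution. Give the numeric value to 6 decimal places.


Recall the MP moments m_1 = E[X] = σ² and m_2 = E[X²] = σ⁴ (1 + c).
m_1 = E[X] = σ² = 8, so m_1² = 64.
m_2 = E[X²] = σ⁴ (1 + c) = 64 · (1 + 0.461538) = 64 · 1.461538 = 93.538462.
(Note m_2 − m_1² simplifies to c · σ⁴ = 0.461538 · 64.)

Var(X) = m_2 − m_1² = 93.538462 − 64 = 29.538462.


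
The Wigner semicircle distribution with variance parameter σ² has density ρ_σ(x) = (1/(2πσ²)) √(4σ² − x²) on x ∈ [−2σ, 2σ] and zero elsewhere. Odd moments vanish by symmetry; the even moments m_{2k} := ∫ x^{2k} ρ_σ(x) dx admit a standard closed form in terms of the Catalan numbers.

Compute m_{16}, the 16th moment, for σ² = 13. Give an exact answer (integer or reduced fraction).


By the scaled semicircle moment identity, m_{2k} = σ^{2k} · C_k with k = 8.
C_8 = (1/(k+1)) · C(2k, k) = (1/9) · C(16, 8) = (1/9) · 12870 = 1430.
σ^{2k} = (σ²)^k = (13)^8 = 815730721.

Therefore m_{16} = σ^{16} · C_8 = 815730721 · 1430 = 1166494931030.


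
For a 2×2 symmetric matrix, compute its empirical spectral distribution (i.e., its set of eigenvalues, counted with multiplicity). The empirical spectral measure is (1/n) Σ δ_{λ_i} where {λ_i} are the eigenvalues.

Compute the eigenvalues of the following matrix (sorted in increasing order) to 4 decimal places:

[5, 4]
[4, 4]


Since M is real symmetric, both eigenvalues are real; they are the roots of det(λI − M) = λ² − (tr M) λ + det M.
tr M = 5 + 4 = 9.
det M = 5·4 − 4² = 20 − 16 = 4.
Characteristic polynomial: λ² − 9λ + 4 = 0.
Discriminant Δ = (tr M)² − 4·det M = 81 − 16 = 65; √Δ = 8.062258.
λ = (tr M ± √Δ)/2 = (9 ± 8.062258)/2, giving (tr M − √Δ)/2 = 0.4689 and (tr M + √Δ)/2 = 8.5311.

Eigenvalues sorted in increasing order: [0.4689, 8.5311].


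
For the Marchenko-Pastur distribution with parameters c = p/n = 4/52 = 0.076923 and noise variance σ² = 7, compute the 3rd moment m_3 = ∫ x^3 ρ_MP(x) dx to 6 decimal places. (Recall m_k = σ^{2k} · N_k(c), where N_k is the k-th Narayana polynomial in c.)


E[X³] = σ⁶ (1 + 3c + c²) (third MP moment). With σ² = 7 (so σ⁶ = 343) and c = 4/52 = 0.076923: E[X³] = 343 · (1 + 3·0.076923 + (0.076923)²) = 343 · 1.236686.

So E[X^3] = 424.183432.


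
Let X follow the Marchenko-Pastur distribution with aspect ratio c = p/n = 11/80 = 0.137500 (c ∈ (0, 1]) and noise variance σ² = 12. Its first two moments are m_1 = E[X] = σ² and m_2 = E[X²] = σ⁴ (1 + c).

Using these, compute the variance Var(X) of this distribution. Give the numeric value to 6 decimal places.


m_1 = E[X] = σ² = 12, so m_1² = 144.
m_2 = E[X²] = σ⁴ (1 + c) = 144 · (1 + 0.137500) = 144 · 1.137500 = 163.800000.
(Note m_2 − m_1² simplifies to c · σ⁴ = 0.137500 · 144.)

Var(X) = m_2 − m_1² = 163.800000 − 144 = 19.800000.


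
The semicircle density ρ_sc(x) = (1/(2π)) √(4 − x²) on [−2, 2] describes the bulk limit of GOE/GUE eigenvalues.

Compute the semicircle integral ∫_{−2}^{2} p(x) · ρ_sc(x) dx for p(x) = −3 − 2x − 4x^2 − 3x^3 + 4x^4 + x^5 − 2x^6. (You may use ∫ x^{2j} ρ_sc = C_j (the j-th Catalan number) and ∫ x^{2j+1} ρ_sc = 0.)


Write p(x) = Σ a_i x^i, split into monomials and integrate each against ρ_sc separately.
Using ∫ x^{2j} ρ_sc = C_j = (1/(j+1)) C(2j, j) (Catalan numbers) and ∫ x^{2j+1} ρ_sc = 0 (odd monomials vanish by symmetry):
  i = 0 (even): a_0 · C_{0} = -3 · 1 = -3
  i = 1 (odd): ∫ x^1 ρ_sc = 0 (vanishes)
  i = 2 (even): a_2 · C_{1} = -4 · 1 = -4
  i = 3 (odd): ∫ x^3 ρ_sc = 0 (vanishes)
  i = 4 (even): a_4 · C_{2} = 4 · 2 = 8
  i = 5 (odd): ∫ x^5 ρ_sc = 0 (vanishes)
  i = 6 (even): a_6 · C_{3} = -2 · 5 = -10

Summing the contributions: ∫_{−2}^{2} p(x) ρ_sc(x) dx = (-3) + (-4) + 8 + (-10) = -9.


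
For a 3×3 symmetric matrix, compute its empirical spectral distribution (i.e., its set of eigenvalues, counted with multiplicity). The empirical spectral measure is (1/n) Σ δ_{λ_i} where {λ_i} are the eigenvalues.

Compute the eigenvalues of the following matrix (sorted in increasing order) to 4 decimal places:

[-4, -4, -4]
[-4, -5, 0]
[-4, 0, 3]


Since M is real symmetric, all three eigenvalues are real; they are the roots of det(λI − M) = λ³ − (tr M) λ² + s λ − det M, where s is the sum of the principal 2×2 minors.
tr M = -4 + (-5) + 3 = -6.
s = ((-4)·(-5) − (-4)²) + ((-4)·3 − (-4)²) + ((-5)·3 − 0²) = 4 + (-28) + (-15) = -39.
det M (expand along row 1) = (-4)·(-15) − (-4)·(-12) + (-4)·(-20) = 92.
Characteristic polynomial: λ³ + 6λ² − 39λ − 92 = 0.
Substitute λ = y + (tr M)/3 = y − 2.000000 to remove the quadratic term: y³ + p·y + q = 0 with p = s − (tr M)²/3 = -51.000000 and q = −2(tr M)³/27 + (tr M)·s/3 − det M = 2.000000.
Three real roots ⇒ use the trigonometric (Viète) form: r = 2√(−p/3) = 8.246211, φ = arccos(3q/(p·r)) = arccos(-0.014267) = 1.585064 rad.
y_k = r·cos(φ/3 − 2πk/3) for k = 0, 1, 2 gives y = 7.121739, 0.039217, -7.160956.
λ_k = y_k − 2.000000 gives λ = 5.1217, -1.9608, -9.1610 (check: the sum is -6.0000 = tr M).

Eigenvalues sorted in increasing order: [-9.1610, -1.9608, 5.1217].
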